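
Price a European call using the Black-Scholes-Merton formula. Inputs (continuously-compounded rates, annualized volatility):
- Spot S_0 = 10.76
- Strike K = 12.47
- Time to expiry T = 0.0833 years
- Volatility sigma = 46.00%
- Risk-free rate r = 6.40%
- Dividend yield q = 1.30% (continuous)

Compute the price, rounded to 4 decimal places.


d1 = (ln(S/K) + (r - q + 0.5*sigma^2) * T) / (sigma * sqrt(T)) = -1.01253927
d2 = d1 - sigma * sqrt(T) = -1.14530327
exp(-rT) = 0.99468299; exp(-qT) = 0.99891769
C = S_0 * exp(-qT) * N(d1) - K * exp(-rT) * N(d2)
N(d1) = 0.15564014; N(d2) = 0.12604178
C = 10.7600 * 0.99891769 * 0.15564014 - 12.4700 * 0.99468299 * 0.12604178 = 0.1095

Answer: Price = 0.1095


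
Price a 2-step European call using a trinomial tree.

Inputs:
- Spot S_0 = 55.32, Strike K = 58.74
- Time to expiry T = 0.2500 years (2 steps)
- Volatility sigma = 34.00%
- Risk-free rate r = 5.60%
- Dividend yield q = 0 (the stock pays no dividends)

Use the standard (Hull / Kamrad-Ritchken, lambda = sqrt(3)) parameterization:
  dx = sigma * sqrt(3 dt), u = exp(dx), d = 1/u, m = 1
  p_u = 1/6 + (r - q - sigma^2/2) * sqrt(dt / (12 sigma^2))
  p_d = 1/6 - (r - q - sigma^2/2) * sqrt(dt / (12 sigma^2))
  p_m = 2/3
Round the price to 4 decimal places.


dt = T/N = 0.125000; dx = sigma*sqrt(3*dt) = 0.208207
u = exp(dx) = 1.231468; d = 1/u = 0.812039
p_u = 0.166126, p_m = 0.666667, p_d = 0.167207
Discount per step: exp(-r*dt) = 0.993024
Stock lattice S(k, j) with j the centered position index:
  k=0: S(0,+0) = 55.3200
  k=1: S(1,-1) = 44.9220; S(1,+0) = 55.3200; S(1,+1) = 68.1248
  k=2: S(2,-2) = 36.4784; S(2,-1) = 44.9220; S(2,+0) = 55.3200; S(2,+1) = 68.1248; S(2,+2) = 83.8935
Terminal payoffs V(N, j) = max(S_T - K, 0):
  V(2,-2) = 0.000000; V(2,-1) = 0.000000; V(2,+0) = 0.000000; V(2,+1) = 9.384788; V(2,+2) = 25.153469
Backward induction: V(k, j) = exp(-r*dt) * [p_u * V(k+1, j+1) + p_m * V(k+1, j) + p_d * V(k+1, j-1)]
  V(1,-1) = exp(-r*dt) * [p_u*0.000000 + p_m*0.000000 + p_d*0.000000] = 0.000000
  V(1,+0) = exp(-r*dt) * [p_u*9.384788 + p_m*0.000000 + p_d*0.000000] = 1.548185
  V(1,+1) = exp(-r*dt) * [p_u*25.153469 + p_m*9.384788 + p_d*0.000000] = 10.362387
  V(0,+0) = exp(-r*dt) * [p_u*10.362387 + p_m*1.548185 + p_d*0.000000] = 2.734381

Answer: Price = V(0,0) = 2.7344


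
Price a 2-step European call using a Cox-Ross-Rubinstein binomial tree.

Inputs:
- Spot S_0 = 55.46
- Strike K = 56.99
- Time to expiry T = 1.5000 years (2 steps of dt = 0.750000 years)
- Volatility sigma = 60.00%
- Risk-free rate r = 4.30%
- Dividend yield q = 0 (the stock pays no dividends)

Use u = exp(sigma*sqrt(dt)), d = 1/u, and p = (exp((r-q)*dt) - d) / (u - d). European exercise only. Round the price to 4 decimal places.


dt = T/N = 0.750000
u = exp(sigma*sqrt(dt)) = 1.681381; d = 1/u = 0.594749
p = (exp((r-q)*dt) - d) / (u - d) = 0.403105
Discount per step: exp(-r*dt) = 0.968264
Stock lattice S(k, i) with i counting down-moves:
  k=0: S(0,0) = 55.4600
  k=1: S(1,0) = 93.2494; S(1,1) = 32.9848
  k=2: S(2,0) = 156.7877; S(2,1) = 55.4600; S(2,2) = 19.6177
Terminal payoffs V(N, i) = max(S_T - K, 0):
  V(2,0) = 99.797679; V(2,1) = 0.000000; V(2,2) = 0.000000
Backward induction: V(k, i) = exp(-r*dt) * [p * V(k+1, i) + (1-p) * V(k+1, i+1)].
  V(1,0) = exp(-r*dt) * [p*99.797679 + (1-p)*0.000000] = 38.952242
  V(1,1) = exp(-r*dt) * [p*0.000000 + (1-p)*0.000000] = 0.000000
  V(0,0) = exp(-r*dt) * [p*38.952242 + (1-p)*0.000000] = 15.203532

Answer: Price = V(0,0) = 15.2035


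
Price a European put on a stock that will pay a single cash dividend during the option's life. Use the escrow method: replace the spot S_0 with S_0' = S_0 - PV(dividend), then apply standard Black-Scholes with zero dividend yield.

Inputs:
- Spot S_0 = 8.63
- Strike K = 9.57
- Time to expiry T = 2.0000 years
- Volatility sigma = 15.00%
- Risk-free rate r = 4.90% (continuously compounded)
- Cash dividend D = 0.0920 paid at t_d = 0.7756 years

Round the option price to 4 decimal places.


Answer: Price = 0.7968

Derivation:
PV(D) = D * exp(-r * t_d) = 0.0920 * 0.96270870 = 0.08856920
S_0' = S_0 - PV(D) = 8.6300 - 0.08856920 = 8.54143080
d1 = (ln(S_0'/K) + (r + sigma^2/2)*T) / (sigma*sqrt(T)) = 0.03203349
d2 = d1 - sigma*sqrt(T) = -0.18009855
exp(-rT) = 0.90664890
N(-d1) = 0.48722267; N(-d2) = 0.57146240
P = K * exp(-rT) * N(-d2) - S_0' * N(-d1) = 9.5700 * 0.90664890 * 0.57146240 - 8.54143080 * 0.48722267 = 0.7968


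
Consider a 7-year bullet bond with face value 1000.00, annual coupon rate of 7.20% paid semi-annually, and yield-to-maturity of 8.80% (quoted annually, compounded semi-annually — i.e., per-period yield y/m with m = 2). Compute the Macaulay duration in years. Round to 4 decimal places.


Answer: Macaulay duration = 5.5478 years

Derivation:
Coupon per period c = face * coupon_rate / m = 36.000000
Periods per year m = 2; per-period yield y/m = 0.044000
Number of cashflows N = 14
Cashflows (t years, CF_t, discount factor 1/(1+y/m)^(m*t), PV):
  t = 0.5000: CF_t = 36.000000, DF = 0.957854, PV = 34.482759
  t = 1.0000: CF_t = 36.000000, DF = 0.917485, PV = 33.029462
  t = 1.5000: CF_t = 36.000000, DF = 0.878817, PV = 31.637416
  t = 2.0000: CF_t = 36.000000, DF = 0.841779, PV = 30.304038
  t = 2.5000: CF_t = 36.000000, DF = 0.806302, PV = 29.026857
  t = 3.0000: CF_t = 36.000000, DF = 0.772320, PV = 27.803502
  t = 3.5000: CF_t = 36.000000, DF = 0.739770, PV = 26.631707
  t = 4.0000: CF_t = 36.000000, DF = 0.708592, PV = 25.509298
  t = 4.5000: CF_t = 36.000000, DF = 0.678728, PV = 24.434194
  t = 5.0000: CF_t = 36.000000, DF = 0.650122, PV = 23.404400
  t = 5.5000: CF_t = 36.000000, DF = 0.622722, PV = 22.418008
  t = 6.0000: CF_t = 36.000000, DF = 0.596477, PV = 21.473188
  t = 6.5000: CF_t = 36.000000, DF = 0.571339, PV = 20.568187
  t = 7.0000: CF_t = 1036.000000, DF = 0.547259, PV = 566.960463
Price P = sum_t PV_t = 917.683479
Macaulay numerator sum_t t * PV_t:
  t * PV_t at t = 0.5000: 17.241379
  t * PV_t at t = 1.0000: 33.029462
  t * PV_t at t = 1.5000: 47.456124
  t * PV_t at t = 2.0000: 60.608077
  t * PV_t at t = 2.5000: 72.567142
  t * PV_t at t = 3.0000: 83.410507
  t * PV_t at t = 3.5000: 93.210976
  t * PV_t at t = 4.0000: 102.037193
  t * PV_t at t = 4.5000: 109.953872
  t * PV_t at t = 5.0000: 117.022001
  t * PV_t at t = 5.5000: 123.299043
  t * PV_t at t = 6.0000: 128.839125
  t * PV_t at t = 6.5000: 133.693217
  t * PV_t at t = 7.0000: 3968.723238
Macaulay duration D = (sum_t t * PV_t) / P = 5091.091355 / 917.683479 = 5.547764


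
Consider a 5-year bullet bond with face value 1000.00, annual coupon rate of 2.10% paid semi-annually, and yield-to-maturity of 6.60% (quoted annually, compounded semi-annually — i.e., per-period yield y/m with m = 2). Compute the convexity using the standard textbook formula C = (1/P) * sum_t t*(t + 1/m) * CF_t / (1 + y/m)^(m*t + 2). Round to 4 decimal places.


Answer: Convexity = 24.0081

Derivation:
Coupon per period c = face * coupon_rate / m = 10.500000
Periods per year m = 2; per-period yield y/m = 0.033000
Number of cashflows N = 10
Cashflows (t years, CF_t, discount factor 1/(1+y/m)^(m*t), PV):
  t = 0.5000: CF_t = 10.500000, DF = 0.968054, PV = 10.164569
  t = 1.0000: CF_t = 10.500000, DF = 0.937129, PV = 9.839854
  t = 1.5000: CF_t = 10.500000, DF = 0.907192, PV = 9.525512
  t = 2.0000: CF_t = 10.500000, DF = 0.878211, PV = 9.221212
  t = 2.5000: CF_t = 10.500000, DF = 0.850156, PV = 8.926633
  t = 3.0000: CF_t = 10.500000, DF = 0.822997, PV = 8.641465
  t = 3.5000: CF_t = 10.500000, DF = 0.796705, PV = 8.365406
  t = 4.0000: CF_t = 10.500000, DF = 0.771254, PV = 8.098167
  t = 4.5000: CF_t = 10.500000, DF = 0.746616, PV = 7.839465
  t = 5.0000: CF_t = 1010.500000, DF = 0.722764, PV = 730.353480
Price P = sum_t PV_t = 810.975763
Convexity numerator sum_t t*(t + 1/m) * CF_t / (1+y/m)^(m*t + 2):
  t = 0.5000: term = 4.762756
  t = 1.0000: term = 13.831818
  t = 1.5000: term = 26.779900
  t = 2.0000: term = 43.207324
  t = 2.5000: term = 62.740549
  t = 3.0000: term = 85.030753
  t = 3.5000: term = 109.752505
  t = 4.0000: term = 136.602482
  t = 4.5000: term = 165.298259
  t = 5.0000: term = 18821.973319
Convexity = (1/P) * sum = 19469.979665 / 810.975763 = 24.008091


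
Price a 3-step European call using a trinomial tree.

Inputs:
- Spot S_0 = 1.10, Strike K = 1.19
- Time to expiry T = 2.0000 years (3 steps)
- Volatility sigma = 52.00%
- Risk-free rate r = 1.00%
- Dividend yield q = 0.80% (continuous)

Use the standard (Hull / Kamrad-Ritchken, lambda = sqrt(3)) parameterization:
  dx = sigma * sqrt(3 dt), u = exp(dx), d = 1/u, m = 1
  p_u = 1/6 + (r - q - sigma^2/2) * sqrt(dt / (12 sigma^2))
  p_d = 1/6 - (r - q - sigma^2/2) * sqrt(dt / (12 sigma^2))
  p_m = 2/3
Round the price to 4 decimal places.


Answer: Price = V(0,0) = 0.2519

Derivation:
dt = T/N = 0.666667; dx = sigma*sqrt(3*dt) = 0.735391
u = exp(dx) = 2.086298; d = 1/u = 0.479318
p_u = 0.106291, p_m = 0.666667, p_d = 0.227043
Discount per step: exp(-r*dt) = 0.993356
Stock lattice S(k, j) with j the centered position index:
  k=0: S(0,+0) = 1.1000
  k=1: S(1,-1) = 0.5272; S(1,+0) = 1.1000; S(1,+1) = 2.2949
  k=2: S(2,-2) = 0.2527; S(2,-1) = 0.5272; S(2,+0) = 1.1000; S(2,+1) = 2.2949; S(2,+2) = 4.7879
  k=3: S(3,-3) = 0.1211; S(3,-2) = 0.2527; S(3,-1) = 0.5272; S(3,+0) = 1.1000; S(3,+1) = 2.2949; S(3,+2) = 4.7879; S(3,+3) = 9.9890
Terminal payoffs V(N, j) = max(S_T - K, 0):
  V(3,-3) = 0.000000; V(3,-2) = 0.000000; V(3,-1) = 0.000000; V(3,+0) = 0.000000; V(3,+1) = 1.104927; V(3,+2) = 3.597902; V(3,+3) = 8.798989
Backward induction: V(k, j) = exp(-r*dt) * [p_u * V(k+1, j+1) + p_m * V(k+1, j) + p_d * V(k+1, j-1)]
  V(2,-2) = exp(-r*dt) * [p_u*0.000000 + p_m*0.000000 + p_d*0.000000] = 0.000000
  V(2,-1) = exp(-r*dt) * [p_u*0.000000 + p_m*0.000000 + p_d*0.000000] = 0.000000
  V(2,+0) = exp(-r*dt) * [p_u*1.104927 + p_m*0.000000 + p_d*0.000000] = 0.116663
  V(2,+1) = exp(-r*dt) * [p_u*3.597902 + p_m*1.104927 + p_d*0.000000] = 1.111606
  V(2,+2) = exp(-r*dt) * [p_u*8.798989 + p_m*3.597902 + p_d*1.104927] = 3.560898
  V(1,-1) = exp(-r*dt) * [p_u*0.116663 + p_m*0.000000 + p_d*0.000000] = 0.012318
  V(1,+0) = exp(-r*dt) * [p_u*1.111606 + p_m*0.116663 + p_d*0.000000] = 0.194627
  V(1,+1) = exp(-r*dt) * [p_u*3.560898 + p_m*1.111606 + p_d*0.116663] = 1.138433
  V(0,+0) = exp(-r*dt) * [p_u*1.138433 + p_m*0.194627 + p_d*0.012318] = 0.251868


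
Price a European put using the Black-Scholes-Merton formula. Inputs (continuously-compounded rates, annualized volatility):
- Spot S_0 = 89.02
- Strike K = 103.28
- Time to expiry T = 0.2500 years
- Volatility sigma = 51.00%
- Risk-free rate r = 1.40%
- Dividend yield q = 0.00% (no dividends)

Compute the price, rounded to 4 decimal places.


Answer: Price = 18.2093

Derivation:
d1 = (ln(S/K) + (r - q + 0.5*sigma^2) * T) / (sigma * sqrt(T)) = -0.44145170
d2 = d1 - sigma * sqrt(T) = -0.69645170
exp(-rT) = 0.99650612; exp(-qT) = 1.00000000
P = K * exp(-rT) * N(-d2) - S_0 * exp(-qT) * N(-d1)
N(-d1) = 0.67055699; N(-d2) = 0.75692700
P = 103.2800 * 0.99650612 * 0.75692700 - 89.0200 * 1.00000000 * 0.67055699 = 18.2093


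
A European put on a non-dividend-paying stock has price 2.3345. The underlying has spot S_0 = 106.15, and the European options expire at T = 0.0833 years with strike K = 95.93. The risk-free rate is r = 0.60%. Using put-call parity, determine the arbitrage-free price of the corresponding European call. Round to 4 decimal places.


Answer: Call price = 12.6024

Derivation:
Put-call parity: C - P = S_0 * exp(-qT) - K * exp(-rT).
S_0 * exp(-qT) = 106.1500 * 1.00000000 = 106.15000000
K * exp(-rT) = 95.9300 * 0.99950032 = 95.88206617
C = P + S*exp(-qT) - K*exp(-rT)
C = 2.3345 + 106.15000000 - 95.88206617 = 12.6024


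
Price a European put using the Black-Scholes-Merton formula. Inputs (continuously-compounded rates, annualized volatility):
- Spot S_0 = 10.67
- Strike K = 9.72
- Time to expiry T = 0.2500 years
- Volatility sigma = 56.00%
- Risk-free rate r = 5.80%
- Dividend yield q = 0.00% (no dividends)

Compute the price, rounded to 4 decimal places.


Answer: Price = 0.6642

Derivation:
d1 = (ln(S/K) + (r - q + 0.5*sigma^2) * T) / (sigma * sqrt(T)) = 0.52482302
d2 = d1 - sigma * sqrt(T) = 0.24482302
exp(-rT) = 0.98560462; exp(-qT) = 1.00000000
P = K * exp(-rT) * N(-d2) - S_0 * exp(-qT) * N(-d1)
N(-d1) = 0.29985311; N(-d2) = 0.40329673
P = 9.7200 * 0.98560462 * 0.40329673 - 10.6700 * 1.00000000 * 0.29985311 = 0.6642


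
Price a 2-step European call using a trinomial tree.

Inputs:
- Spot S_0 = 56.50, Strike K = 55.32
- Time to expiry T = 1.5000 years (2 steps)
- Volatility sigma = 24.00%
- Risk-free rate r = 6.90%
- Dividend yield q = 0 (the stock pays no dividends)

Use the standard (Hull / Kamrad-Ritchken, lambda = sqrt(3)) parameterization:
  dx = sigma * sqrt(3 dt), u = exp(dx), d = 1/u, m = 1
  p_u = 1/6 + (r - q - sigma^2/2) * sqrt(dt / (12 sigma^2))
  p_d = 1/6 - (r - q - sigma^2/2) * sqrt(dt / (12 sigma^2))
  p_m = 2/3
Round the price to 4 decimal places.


dt = T/N = 0.750000; dx = sigma*sqrt(3*dt) = 0.360000
u = exp(dx) = 1.433329; d = 1/u = 0.697676
p_u = 0.208542, p_m = 0.666667, p_d = 0.124792
Discount per step: exp(-r*dt) = 0.949566
Stock lattice S(k, j) with j the centered position index:
  k=0: S(0,+0) = 56.5000
  k=1: S(1,-1) = 39.4187; S(1,+0) = 56.5000; S(1,+1) = 80.9831
  k=2: S(2,-2) = 27.5015; S(2,-1) = 39.4187; S(2,+0) = 56.5000; S(2,+1) = 80.9831; S(2,+2) = 116.0755
Terminal payoffs V(N, j) = max(S_T - K, 0):
  V(2,-2) = 0.000000; V(2,-1) = 0.000000; V(2,+0) = 1.180000; V(2,+1) = 25.663112; V(2,+2) = 60.755476
Backward induction: V(k, j) = exp(-r*dt) * [p_u * V(k+1, j+1) + p_m * V(k+1, j) + p_d * V(k+1, j-1)]
  V(1,-1) = exp(-r*dt) * [p_u*1.180000 + p_m*0.000000 + p_d*0.000000] = 0.233668
  V(1,+0) = exp(-r*dt) * [p_u*25.663112 + p_m*1.180000 + p_d*0.000000] = 5.828907
  V(1,+1) = exp(-r*dt) * [p_u*60.755476 + p_m*25.663112 + p_d*1.180000] = 28.416761
  V(0,+0) = exp(-r*dt) * [p_u*28.416761 + p_m*5.828907 + p_d*0.233668] = 9.344849

Answer: Price = V(0,0) = 9.3448


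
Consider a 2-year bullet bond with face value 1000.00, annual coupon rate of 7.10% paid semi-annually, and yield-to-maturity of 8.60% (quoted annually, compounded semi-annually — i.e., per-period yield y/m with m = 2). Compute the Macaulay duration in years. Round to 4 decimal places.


Coupon per period c = face * coupon_rate / m = 35.500000
Periods per year m = 2; per-period yield y/m = 0.043000
Number of cashflows N = 4
Cashflows (t years, CF_t, discount factor 1/(1+y/m)^(m*t), PV):
  t = 0.5000: CF_t = 35.500000, DF = 0.958773, PV = 34.036433
  t = 1.0000: CF_t = 35.500000, DF = 0.919245, PV = 32.633206
  t = 1.5000: CF_t = 35.500000, DF = 0.881347, PV = 31.287829
  t = 2.0000: CF_t = 1035.500000, DF = 0.845012, PV = 875.009704
Price P = sum_t PV_t = 972.967172
Macaulay numerator sum_t t * PV_t:
  t * PV_t at t = 0.5000: 17.018217
  t * PV_t at t = 1.0000: 32.633206
  t * PV_t at t = 1.5000: 46.931743
  t * PV_t at t = 2.0000: 1750.019408
Macaulay duration D = (sum_t t * PV_t) / P = 1846.602574 / 972.967172 = 1.897908

Answer: Macaulay duration = 1.8979 years


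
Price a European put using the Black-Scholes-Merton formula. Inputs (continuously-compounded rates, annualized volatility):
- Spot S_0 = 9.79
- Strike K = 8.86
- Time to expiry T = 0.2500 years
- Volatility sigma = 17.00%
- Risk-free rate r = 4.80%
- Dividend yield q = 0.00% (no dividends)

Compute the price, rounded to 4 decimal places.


Answer: Price = 0.0346

Derivation:
d1 = (ln(S/K) + (r - q + 0.5*sigma^2) * T) / (sigma * sqrt(T)) = 1.35796696
d2 = d1 - sigma * sqrt(T) = 1.27296696
exp(-rT) = 0.98807171; exp(-qT) = 1.00000000
P = K * exp(-rT) * N(-d2) - S_0 * exp(-qT) * N(-d1)
N(-d1) = 0.08723708; N(-d2) = 0.10151488
P = 8.8600 * 0.98807171 * 0.10151488 - 9.7900 * 1.00000000 * 0.08723708 = 0.0346


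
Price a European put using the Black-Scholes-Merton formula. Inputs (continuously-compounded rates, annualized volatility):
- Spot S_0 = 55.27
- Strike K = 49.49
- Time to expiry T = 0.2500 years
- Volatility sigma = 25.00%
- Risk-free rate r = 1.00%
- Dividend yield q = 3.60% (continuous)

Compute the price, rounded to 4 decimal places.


d1 = (ln(S/K) + (r - q + 0.5*sigma^2) * T) / (sigma * sqrt(T)) = 0.89417710
d2 = d1 - sigma * sqrt(T) = 0.76917710
exp(-rT) = 0.99750312; exp(-qT) = 0.99104038
P = K * exp(-rT) * N(-d2) - S_0 * exp(-qT) * N(-d1)
N(-d1) = 0.18561357; N(-d2) = 0.22089409
P = 49.4900 * 0.99750312 * 0.22089409 - 55.2700 * 0.99104038 * 0.18561357 = 0.7378

Answer: Price = 0.7378


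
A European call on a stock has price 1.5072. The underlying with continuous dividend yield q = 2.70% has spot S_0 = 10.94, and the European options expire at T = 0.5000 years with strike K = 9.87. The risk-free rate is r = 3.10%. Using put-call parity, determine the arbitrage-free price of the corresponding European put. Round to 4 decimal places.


Put-call parity: C - P = S_0 * exp(-qT) - K * exp(-rT).
S_0 * exp(-qT) = 10.9400 * 0.98659072 = 10.79330244
K * exp(-rT) = 9.8700 * 0.98461951 = 9.71819453
P = C - S*exp(-qT) + K*exp(-rT)
P = 1.5072 - 10.79330244 + 9.71819453 = 0.4321

Answer: Put price = 0.4321


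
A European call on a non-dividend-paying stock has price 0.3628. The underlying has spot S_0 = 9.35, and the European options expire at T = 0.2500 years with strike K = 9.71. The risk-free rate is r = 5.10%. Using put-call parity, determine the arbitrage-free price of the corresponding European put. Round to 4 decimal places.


Answer: Put price = 0.5998

Derivation:
Put-call parity: C - P = S_0 * exp(-qT) - K * exp(-rT).
S_0 * exp(-qT) = 9.3500 * 1.00000000 = 9.35000000
K * exp(-rT) = 9.7100 * 0.98733094 = 9.58698340
P = C - S*exp(-qT) + K*exp(-rT)
P = 0.3628 - 9.35000000 + 9.58698340 = 0.5998


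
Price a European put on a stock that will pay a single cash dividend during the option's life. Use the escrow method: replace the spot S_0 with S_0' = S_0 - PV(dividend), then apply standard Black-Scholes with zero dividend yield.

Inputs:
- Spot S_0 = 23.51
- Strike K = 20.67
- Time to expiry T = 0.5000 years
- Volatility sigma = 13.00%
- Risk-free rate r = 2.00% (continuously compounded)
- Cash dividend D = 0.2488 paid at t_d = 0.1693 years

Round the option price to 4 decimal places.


PV(D) = D * exp(-r * t_d) = 0.2488 * 0.99661973 = 0.24795899
S_0' = S_0 - PV(D) = 23.5100 - 0.24795899 = 23.26204101
d1 = (ln(S_0'/K) + (r + sigma^2/2)*T) / (sigma*sqrt(T)) = 1.43993612
d2 = d1 - sigma*sqrt(T) = 1.34801224
exp(-rT) = 0.99004983
N(-d1) = 0.07494274; N(-d2) = 0.08882722
P = K * exp(-rT) * N(-d2) - S_0' * N(-d1) = 20.6700 * 0.99004983 * 0.08882722 - 23.26204101 * 0.07494274 = 0.0745

Answer: Price = 0.0745


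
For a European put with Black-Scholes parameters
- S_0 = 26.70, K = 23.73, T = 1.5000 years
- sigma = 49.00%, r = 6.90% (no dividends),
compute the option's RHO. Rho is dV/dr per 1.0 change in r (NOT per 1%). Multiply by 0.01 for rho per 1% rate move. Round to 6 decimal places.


Answer: Rho = -15.166075

Derivation:
d1 = 0.6690247926; d2 = 0.0688998056
phi(d1) = 0.3189453142; exp(-qT) = 1.0000000000; exp(-rT) = 0.9016760227
N(-d2) = 0.4725346866
Rho = -K*T*exp(-rT)*N(-d2) = -23.7300 * 1.5000 * 0.9016760227 * 0.4725346866 = -15.166075


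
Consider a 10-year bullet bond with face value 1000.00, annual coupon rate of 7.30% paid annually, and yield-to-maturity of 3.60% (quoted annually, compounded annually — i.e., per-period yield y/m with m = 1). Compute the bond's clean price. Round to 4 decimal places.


Coupon per period c = face * coupon_rate / m = 73.000000
Periods per year m = 1; per-period yield y/m = 0.036000
Number of cashflows N = 10
Cashflows (t years, CF_t, discount factor 1/(1+y/m)^(m*t), PV):
  t = 1.0000: CF_t = 73.000000, DF = 0.965251, PV = 70.463320
  t = 2.0000: CF_t = 73.000000, DF = 0.931709, PV = 68.014788
  t = 3.0000: CF_t = 73.000000, DF = 0.899333, PV = 65.651340
  t = 4.0000: CF_t = 73.000000, DF = 0.868082, PV = 63.370019
  t = 5.0000: CF_t = 73.000000, DF = 0.837917, PV = 61.167972
  t = 6.0000: CF_t = 73.000000, DF = 0.808801, PV = 59.042444
  t = 7.0000: CF_t = 73.000000, DF = 0.780696, PV = 56.990776
  t = 8.0000: CF_t = 73.000000, DF = 0.753567, PV = 55.010402
  t = 9.0000: CF_t = 73.000000, DF = 0.727381, PV = 53.098843
  t = 10.0000: CF_t = 1073.000000, DF = 0.702106, PV = 753.359324
Price P = sum_t PV_t = 1306.169230

Answer: Price = 1306.1692


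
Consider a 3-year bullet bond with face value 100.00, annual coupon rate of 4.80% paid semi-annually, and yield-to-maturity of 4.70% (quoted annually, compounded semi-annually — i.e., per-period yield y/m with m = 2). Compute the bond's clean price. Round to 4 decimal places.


Answer: Price = 100.2768

Derivation:
Coupon per period c = face * coupon_rate / m = 2.400000
Periods per year m = 2; per-period yield y/m = 0.023500
Number of cashflows N = 6
Cashflows (t years, CF_t, discount factor 1/(1+y/m)^(m*t), PV):
  t = 0.5000: CF_t = 2.400000, DF = 0.977040, PV = 2.344895
  t = 1.0000: CF_t = 2.400000, DF = 0.954606, PV = 2.291055
  t = 1.5000: CF_t = 2.400000, DF = 0.932688, PV = 2.238452
  t = 2.0000: CF_t = 2.400000, DF = 0.911273, PV = 2.187056
  t = 2.5000: CF_t = 2.400000, DF = 0.890350, PV = 2.136840
  t = 3.0000: CF_t = 102.400000, DF = 0.869907, PV = 89.078496
Price P = sum_t PV_t = 100.276793


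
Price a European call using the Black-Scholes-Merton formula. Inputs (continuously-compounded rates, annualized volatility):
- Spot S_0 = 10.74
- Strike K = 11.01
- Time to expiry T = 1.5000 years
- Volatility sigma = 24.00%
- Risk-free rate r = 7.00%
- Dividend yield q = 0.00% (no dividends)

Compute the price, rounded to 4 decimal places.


d1 = (ln(S/K) + (r - q + 0.5*sigma^2) * T) / (sigma * sqrt(T)) = 0.41971714
d2 = d1 - sigma * sqrt(T) = 0.12577837
exp(-rT) = 0.90032452; exp(-qT) = 1.00000000
C = S_0 * exp(-qT) * N(d1) - K * exp(-rT) * N(d2)
N(d1) = 0.66265395; N(d2) = 0.55004632
C = 10.7400 * 1.00000000 * 0.66265395 - 11.0100 * 0.90032452 * 0.55004632 = 1.6645

Answer: Price = 1.6645


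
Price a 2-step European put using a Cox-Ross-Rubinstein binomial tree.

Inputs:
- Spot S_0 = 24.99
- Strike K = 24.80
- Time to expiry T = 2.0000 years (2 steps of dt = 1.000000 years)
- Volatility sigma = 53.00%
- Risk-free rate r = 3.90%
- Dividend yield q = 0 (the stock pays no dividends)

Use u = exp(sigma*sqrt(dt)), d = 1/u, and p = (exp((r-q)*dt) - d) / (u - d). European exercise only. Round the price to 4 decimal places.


Answer: Price = V(0,0) = 5.2622

Derivation:
dt = T/N = 1.000000
u = exp(sigma*sqrt(dt)) = 1.698932; d = 1/u = 0.588605
p = (exp((r-q)*dt) - d) / (u - d) = 0.406336
Discount per step: exp(-r*dt) = 0.961751
Stock lattice S(k, i) with i counting down-moves:
  k=0: S(0,0) = 24.9900
  k=1: S(1,0) = 42.4563; S(1,1) = 14.7092
  k=2: S(2,0) = 72.1304; S(2,1) = 24.9900; S(2,2) = 8.6579
Terminal payoffs V(N, i) = max(K - S_T, 0):
  V(2,0) = 0.000000; V(2,1) = 0.000000; V(2,2) = 16.142069
Backward induction: V(k, i) = exp(-r*dt) * [p * V(k+1, i) + (1-p) * V(k+1, i+1)].
  V(1,0) = exp(-r*dt) * [p*0.000000 + (1-p)*0.000000] = 0.000000
  V(1,1) = exp(-r*dt) * [p*0.000000 + (1-p)*16.142069] = 9.216430
  V(0,0) = exp(-r*dt) * [p*0.000000 + (1-p)*9.216430] = 5.262187


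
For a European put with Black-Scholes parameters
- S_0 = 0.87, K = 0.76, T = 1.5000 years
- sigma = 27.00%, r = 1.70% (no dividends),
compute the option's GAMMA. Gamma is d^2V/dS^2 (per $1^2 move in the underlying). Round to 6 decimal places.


d1 = 0.6512309546; d2 = 0.3205498393
phi(d1) = 0.3227138017; exp(-qT) = 1.0000000000; exp(-rT) = 0.9748223790
Gamma = exp(-qT) * phi(d1) / (S * sigma * sqrt(T)) = 1.0000000000 * 0.3227138017 / (0.8700 * 0.2700 * 1.2247448714) = 1.121731

Answer: Gamma = 1.121731


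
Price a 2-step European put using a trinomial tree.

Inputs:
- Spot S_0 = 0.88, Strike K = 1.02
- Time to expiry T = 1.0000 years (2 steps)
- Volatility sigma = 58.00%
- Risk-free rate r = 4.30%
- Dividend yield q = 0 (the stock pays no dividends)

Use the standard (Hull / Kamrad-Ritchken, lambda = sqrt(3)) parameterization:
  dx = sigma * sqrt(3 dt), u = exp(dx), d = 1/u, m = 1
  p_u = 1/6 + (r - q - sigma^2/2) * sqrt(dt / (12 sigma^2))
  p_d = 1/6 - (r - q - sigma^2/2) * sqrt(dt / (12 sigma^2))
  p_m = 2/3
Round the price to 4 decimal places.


Answer: Price = V(0,0) = 0.2590

Derivation:
dt = T/N = 0.500000; dx = sigma*sqrt(3*dt) = 0.710352
u = exp(dx) = 2.034707; d = 1/u = 0.491471
p_u = 0.122604, p_m = 0.666667, p_d = 0.210729
Discount per step: exp(-r*dt) = 0.978729
Stock lattice S(k, j) with j the centered position index:
  k=0: S(0,+0) = 0.8800
  k=1: S(1,-1) = 0.4325; S(1,+0) = 0.8800; S(1,+1) = 1.7905
  k=2: S(2,-2) = 0.2126; S(2,-1) = 0.4325; S(2,+0) = 0.8800; S(2,+1) = 1.7905; S(2,+2) = 3.6432
Terminal payoffs V(N, j) = max(K - S_T, 0):
  V(2,-2) = 0.807441; V(2,-1) = 0.587505; V(2,+0) = 0.140000; V(2,+1) = 0.000000; V(2,+2) = 0.000000
Backward induction: V(k, j) = exp(-r*dt) * [p_u * V(k+1, j+1) + p_m * V(k+1, j) + p_d * V(k+1, j-1)]
  V(1,-1) = exp(-r*dt) * [p_u*0.140000 + p_m*0.587505 + p_d*0.807441] = 0.566671
  V(1,+0) = exp(-r*dt) * [p_u*0.000000 + p_m*0.140000 + p_d*0.587505] = 0.212519
  V(1,+1) = exp(-r*dt) * [p_u*0.000000 + p_m*0.000000 + p_d*0.140000] = 0.028875
  V(0,+0) = exp(-r*dt) * [p_u*0.028875 + p_m*0.212519 + p_d*0.566671] = 0.259005


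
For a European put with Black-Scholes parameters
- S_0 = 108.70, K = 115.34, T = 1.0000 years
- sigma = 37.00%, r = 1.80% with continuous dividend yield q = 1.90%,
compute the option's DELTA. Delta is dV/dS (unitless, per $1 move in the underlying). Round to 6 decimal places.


Answer: Delta = -0.481960

Derivation:
d1 = 0.0220473134; d2 = -0.3479526866
phi(d1) = 0.3988453324; exp(-qT) = 0.9811793622; exp(-rT) = 0.9821610324
N(-d1) = 0.4912051071
Delta = -exp(-qT) * N(-d1) = -0.9811793622 * 0.4912051071 = -0.481960


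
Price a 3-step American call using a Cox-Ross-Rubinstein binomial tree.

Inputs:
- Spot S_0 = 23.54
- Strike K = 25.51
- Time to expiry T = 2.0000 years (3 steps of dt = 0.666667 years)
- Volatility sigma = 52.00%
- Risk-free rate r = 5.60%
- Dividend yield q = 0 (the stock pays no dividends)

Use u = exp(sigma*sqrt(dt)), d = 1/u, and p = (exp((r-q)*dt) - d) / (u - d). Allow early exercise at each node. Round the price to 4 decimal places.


dt = T/N = 0.666667
u = exp(sigma*sqrt(dt)) = 1.528945; d = 1/u = 0.654046
p = (exp((r-q)*dt) - d) / (u - d) = 0.438900
Discount per step: exp(-r*dt) = 0.963355
Stock lattice S(k, i) with i counting down-moves:
  k=0: S(0,0) = 23.5400
  k=1: S(1,0) = 35.9914; S(1,1) = 15.3962
  k=2: S(2,0) = 55.0288; S(2,1) = 23.5400; S(2,2) = 10.0698
  k=3: S(3,0) = 84.1361; S(3,1) = 35.9914; S(3,2) = 15.3962; S(3,3) = 6.5861
Terminal payoffs V(N, i) = max(S_T - K, 0):
  V(3,0) = 58.626104; V(3,1) = 10.481375; V(3,2) = 0.000000; V(3,3) = 0.000000
Backward induction: V(k, i) = exp(-r*dt) * [p * V(k+1, i) + (1-p) * V(k+1, i+1)]; then take max(V_cont, immediate exercise) for American.
  V(2,0) = exp(-r*dt) * [p*58.626104 + (1-p)*10.481375] = 30.453662; exercise = 29.518847; V(2,0) = max -> 30.453662
  V(2,1) = exp(-r*dt) * [p*10.481375 + (1-p)*0.000000] = 4.431697; exercise = 0.000000; V(2,1) = max -> 4.431697
  V(2,2) = exp(-r*dt) * [p*0.000000 + (1-p)*0.000000] = 0.000000; exercise = 0.000000; V(2,2) = max -> 0.000000
  V(1,0) = exp(-r*dt) * [p*30.453662 + (1-p)*4.431697] = 15.271809; exercise = 10.481375; V(1,0) = max -> 15.271809
  V(1,1) = exp(-r*dt) * [p*4.431697 + (1-p)*0.000000] = 1.873794; exercise = 0.000000; V(1,1) = max -> 1.873794
  V(0,0) = exp(-r*dt) * [p*15.271809 + (1-p)*1.873794] = 7.470028; exercise = 0.000000; V(0,0) = max -> 7.470028

Answer: Price = V(0,0) = 7.4700


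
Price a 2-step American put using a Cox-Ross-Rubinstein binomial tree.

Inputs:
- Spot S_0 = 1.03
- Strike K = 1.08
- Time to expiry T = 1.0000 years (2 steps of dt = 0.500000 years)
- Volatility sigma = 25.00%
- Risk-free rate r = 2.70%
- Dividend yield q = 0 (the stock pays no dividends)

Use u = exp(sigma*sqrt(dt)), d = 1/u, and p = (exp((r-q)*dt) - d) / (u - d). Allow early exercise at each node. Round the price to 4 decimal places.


dt = T/N = 0.500000
u = exp(sigma*sqrt(dt)) = 1.193365; d = 1/u = 0.837967
p = (exp((r-q)*dt) - d) / (u - d) = 0.494164
Discount per step: exp(-r*dt) = 0.986591
Stock lattice S(k, i) with i counting down-moves:
  k=0: S(0,0) = 1.0300
  k=1: S(1,0) = 1.2292; S(1,1) = 0.8631
  k=2: S(2,0) = 1.4668; S(2,1) = 1.0300; S(2,2) = 0.7233
Terminal payoffs V(N, i) = max(K - S_T, 0):
  V(2,0) = 0.000000; V(2,1) = 0.050000; V(2,2) = 0.356746
Backward induction: V(k, i) = exp(-r*dt) * [p * V(k+1, i) + (1-p) * V(k+1, i+1)]; then take max(V_cont, immediate exercise) for American.
  V(1,0) = exp(-r*dt) * [p*0.000000 + (1-p)*0.050000] = 0.024953; exercise = 0.000000; V(1,0) = max -> 0.024953
  V(1,1) = exp(-r*dt) * [p*0.050000 + (1-p)*0.356746] = 0.202412; exercise = 0.216894; V(1,1) = max -> 0.216894
  V(0,0) = exp(-r*dt) * [p*0.024953 + (1-p)*0.216894] = 0.120407; exercise = 0.050000; V(0,0) = max -> 0.120407

Answer: Price = V(0,0) = 0.1204


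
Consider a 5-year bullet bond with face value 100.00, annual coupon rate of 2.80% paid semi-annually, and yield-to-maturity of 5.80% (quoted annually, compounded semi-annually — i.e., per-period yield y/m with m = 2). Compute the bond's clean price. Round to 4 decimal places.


Coupon per period c = face * coupon_rate / m = 1.400000
Periods per year m = 2; per-period yield y/m = 0.029000
Number of cashflows N = 10
Cashflows (t years, CF_t, discount factor 1/(1+y/m)^(m*t), PV):
  t = 0.5000: CF_t = 1.400000, DF = 0.971817, PV = 1.360544
  t = 1.0000: CF_t = 1.400000, DF = 0.944429, PV = 1.322200
  t = 1.5000: CF_t = 1.400000, DF = 0.917812, PV = 1.284937
  t = 2.0000: CF_t = 1.400000, DF = 0.891946, PV = 1.248724
  t = 2.5000: CF_t = 1.400000, DF = 0.866808, PV = 1.213532
  t = 3.0000: CF_t = 1.400000, DF = 0.842379, PV = 1.179331
  t = 3.5000: CF_t = 1.400000, DF = 0.818639, PV = 1.146094
  t = 4.0000: CF_t = 1.400000, DF = 0.795567, PV = 1.113794
  t = 4.5000: CF_t = 1.400000, DF = 0.773146, PV = 1.082405
  t = 5.0000: CF_t = 101.400000, DF = 0.751357, PV = 76.187585
Price P = sum_t PV_t = 87.139148

Answer: Price = 87.1391


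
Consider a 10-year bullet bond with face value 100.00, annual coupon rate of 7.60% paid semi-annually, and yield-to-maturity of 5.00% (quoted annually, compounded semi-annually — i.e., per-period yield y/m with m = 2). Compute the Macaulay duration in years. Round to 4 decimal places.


Coupon per period c = face * coupon_rate / m = 3.800000
Periods per year m = 2; per-period yield y/m = 0.025000
Number of cashflows N = 20
Cashflows (t years, CF_t, discount factor 1/(1+y/m)^(m*t), PV):
  t = 0.5000: CF_t = 3.800000, DF = 0.975610, PV = 3.707317
  t = 1.0000: CF_t = 3.800000, DF = 0.951814, PV = 3.616895
  t = 1.5000: CF_t = 3.800000, DF = 0.928599, PV = 3.528678
  t = 2.0000: CF_t = 3.800000, DF = 0.905951, PV = 3.442612
  t = 2.5000: CF_t = 3.800000, DF = 0.883854, PV = 3.358646
  t = 3.0000: CF_t = 3.800000, DF = 0.862297, PV = 3.276728
  t = 3.5000: CF_t = 3.800000, DF = 0.841265, PV = 3.196808
  t = 4.0000: CF_t = 3.800000, DF = 0.820747, PV = 3.118837
  t = 4.5000: CF_t = 3.800000, DF = 0.800728, PV = 3.042768
  t = 5.0000: CF_t = 3.800000, DF = 0.781198, PV = 2.968554
  t = 5.5000: CF_t = 3.800000, DF = 0.762145, PV = 2.896150
  t = 6.0000: CF_t = 3.800000, DF = 0.743556, PV = 2.825512
  t = 6.5000: CF_t = 3.800000, DF = 0.725420, PV = 2.756597
  t = 7.0000: CF_t = 3.800000, DF = 0.707727, PV = 2.689363
  t = 7.5000: CF_t = 3.800000, DF = 0.690466, PV = 2.623769
  t = 8.0000: CF_t = 3.800000, DF = 0.673625, PV = 2.559775
  t = 8.5000: CF_t = 3.800000, DF = 0.657195, PV = 2.497341
  t = 9.0000: CF_t = 3.800000, DF = 0.641166, PV = 2.436430
  t = 9.5000: CF_t = 3.800000, DF = 0.625528, PV = 2.377005
  t = 10.0000: CF_t = 103.800000, DF = 0.610271, PV = 63.346124
Price P = sum_t PV_t = 120.265911
Macaulay numerator sum_t t * PV_t:
  t * PV_t at t = 0.5000: 1.853659
  t * PV_t at t = 1.0000: 3.616895
  t * PV_t at t = 1.5000: 5.293017
  t * PV_t at t = 2.0000: 6.885225
  t * PV_t at t = 2.5000: 8.396616
  t * PV_t at t = 3.0000: 9.830184
  t * PV_t at t = 3.5000: 11.188828
  t * PV_t at t = 4.0000: 12.475348
  t * PV_t at t = 4.5000: 13.692455
  t * PV_t at t = 5.0000: 14.842770
  t * PV_t at t = 5.5000: 15.928826
  t * PV_t at t = 6.0000: 16.953074
  t * PV_t at t = 6.5000: 17.917883
  t * PV_t at t = 7.0000: 18.825543
  t * PV_t at t = 7.5000: 19.678268
  t * PV_t at t = 8.0000: 20.478198
  t * PV_t at t = 8.5000: 21.227400
  t * PV_t at t = 9.0000: 21.927874
  t * PV_t at t = 9.5000: 22.581551
  t * PV_t at t = 10.0000: 633.461239
Macaulay duration D = (sum_t t * PV_t) / P = 897.054852 / 120.265911 = 7.458929

Answer: Macaulay duration = 7.4589 years


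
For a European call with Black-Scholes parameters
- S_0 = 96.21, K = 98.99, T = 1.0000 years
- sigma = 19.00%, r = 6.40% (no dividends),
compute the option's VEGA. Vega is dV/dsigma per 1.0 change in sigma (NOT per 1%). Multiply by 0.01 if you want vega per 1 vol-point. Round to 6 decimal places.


d1 = 0.2819182497; d2 = 0.0919182497
phi(d1) = 0.3833996033; exp(-qT) = 1.0000000000; exp(-rT) = 0.9380049995
Vega = S * exp(-qT) * phi(d1) * sqrt(T) = 96.2100 * 1.0000000000 * 0.3833996033 * 1.0000000000 = 36.886876

Answer: Vega = 36.886876


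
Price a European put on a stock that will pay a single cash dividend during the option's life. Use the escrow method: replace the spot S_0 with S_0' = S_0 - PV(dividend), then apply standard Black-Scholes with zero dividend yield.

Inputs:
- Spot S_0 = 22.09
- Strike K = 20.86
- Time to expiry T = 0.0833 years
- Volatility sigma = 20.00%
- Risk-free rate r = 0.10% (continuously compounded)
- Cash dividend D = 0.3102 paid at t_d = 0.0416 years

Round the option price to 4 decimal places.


PV(D) = D * exp(-r * t_d) = 0.3102 * 0.99995840 = 0.31018710
S_0' = S_0 - PV(D) = 22.0900 - 0.31018710 = 21.77981290
d1 = (ln(S_0'/K) + (r + sigma^2/2)*T) / (sigma*sqrt(T)) = 0.77783562
d2 = d1 - sigma*sqrt(T) = 0.72011214
exp(-rT) = 0.99991670
N(-d1) = 0.21833296; N(-d2) = 0.23572798
P = K * exp(-rT) * N(-d2) - S_0' * N(-d1) = 20.8600 * 0.99991670 * 0.23572798 - 21.77981290 * 0.21833296 = 0.1616

Answer: Price = 0.1616


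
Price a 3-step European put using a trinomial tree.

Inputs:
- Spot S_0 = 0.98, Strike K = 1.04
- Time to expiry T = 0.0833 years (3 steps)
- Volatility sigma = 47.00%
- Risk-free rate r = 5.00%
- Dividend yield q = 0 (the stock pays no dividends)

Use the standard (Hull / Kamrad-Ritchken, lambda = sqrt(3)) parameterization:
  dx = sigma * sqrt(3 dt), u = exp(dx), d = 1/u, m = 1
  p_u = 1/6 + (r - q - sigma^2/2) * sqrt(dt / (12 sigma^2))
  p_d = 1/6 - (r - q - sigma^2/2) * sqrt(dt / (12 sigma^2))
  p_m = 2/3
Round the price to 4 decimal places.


dt = T/N = 0.027767; dx = sigma*sqrt(3*dt) = 0.135650
u = exp(dx) = 1.145281; d = 1/u = 0.873148
p_u = 0.160480, p_m = 0.666667, p_d = 0.172854
Discount per step: exp(-r*dt) = 0.998613
Stock lattice S(k, j) with j the centered position index:
  k=0: S(0,+0) = 0.9800
  k=1: S(1,-1) = 0.8557; S(1,+0) = 0.9800; S(1,+1) = 1.1224
  k=2: S(2,-2) = 0.7471; S(2,-1) = 0.8557; S(2,+0) = 0.9800; S(2,+1) = 1.1224; S(2,+2) = 1.2854
  k=3: S(3,-3) = 0.6524; S(3,-2) = 0.7471; S(3,-1) = 0.8557; S(3,+0) = 0.9800; S(3,+1) = 1.1224; S(3,+2) = 1.2854; S(3,+3) = 1.4722
Terminal payoffs V(N, j) = max(K - S_T, 0):
  V(3,-3) = 0.387636; V(3,-2) = 0.292860; V(3,-1) = 0.184315; V(3,+0) = 0.060000; V(3,+1) = 0.000000; V(3,+2) = 0.000000; V(3,+3) = 0.000000
Backward induction: V(k, j) = exp(-r*dt) * [p_u * V(k+1, j+1) + p_m * V(k+1, j) + p_d * V(k+1, j-1)]
  V(2,-2) = exp(-r*dt) * [p_u*0.184315 + p_m*0.292860 + p_d*0.387636] = 0.291418
  V(2,-1) = exp(-r*dt) * [p_u*0.060000 + p_m*0.184315 + p_d*0.292860] = 0.182873
  V(2,+0) = exp(-r*dt) * [p_u*0.000000 + p_m*0.060000 + p_d*0.184315] = 0.071760
  V(2,+1) = exp(-r*dt) * [p_u*0.000000 + p_m*0.000000 + p_d*0.060000] = 0.010357
  V(2,+2) = exp(-r*dt) * [p_u*0.000000 + p_m*0.000000 + p_d*0.000000] = 0.000000
  V(1,-1) = exp(-r*dt) * [p_u*0.071760 + p_m*0.182873 + p_d*0.291418] = 0.183549
  V(1,+0) = exp(-r*dt) * [p_u*0.010357 + p_m*0.071760 + p_d*0.182873] = 0.081000
  V(1,+1) = exp(-r*dt) * [p_u*0.000000 + p_m*0.010357 + p_d*0.071760] = 0.019282
  V(0,+0) = exp(-r*dt) * [p_u*0.019282 + p_m*0.081000 + p_d*0.183549] = 0.088698

Answer: Price = V(0,0) = 0.0887


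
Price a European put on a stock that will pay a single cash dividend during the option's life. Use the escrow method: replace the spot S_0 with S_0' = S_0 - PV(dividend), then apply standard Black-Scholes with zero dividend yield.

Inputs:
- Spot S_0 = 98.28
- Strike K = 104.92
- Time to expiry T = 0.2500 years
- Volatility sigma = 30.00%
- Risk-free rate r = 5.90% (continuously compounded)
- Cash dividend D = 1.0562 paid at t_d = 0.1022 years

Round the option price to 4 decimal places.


Answer: Price = 9.5676

Derivation:
PV(D) = D * exp(-r * t_d) = 1.0562 * 0.99398834 = 1.04985049
S_0' = S_0 - PV(D) = 98.2800 - 1.04985049 = 97.23014951
d1 = (ln(S_0'/K) + (r + sigma^2/2)*T) / (sigma*sqrt(T)) = -0.33411541
d2 = d1 - sigma*sqrt(T) = -0.48411541
exp(-rT) = 0.98535825
N(-d1) = 0.63085376; N(-d2) = 0.68584802
P = K * exp(-rT) * N(-d2) - S_0' * N(-d1) = 104.9200 * 0.98535825 * 0.68584802 - 97.23014951 * 0.63085376 = 9.5676


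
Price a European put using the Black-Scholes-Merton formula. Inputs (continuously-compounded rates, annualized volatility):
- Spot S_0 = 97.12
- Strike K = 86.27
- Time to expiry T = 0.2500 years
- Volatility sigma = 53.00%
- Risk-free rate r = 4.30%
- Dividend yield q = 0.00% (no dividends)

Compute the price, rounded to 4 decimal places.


Answer: Price = 4.8435

Derivation:
d1 = (ln(S/K) + (r - q + 0.5*sigma^2) * T) / (sigma * sqrt(T)) = 0.62010534
d2 = d1 - sigma * sqrt(T) = 0.35510534
exp(-rT) = 0.98930757; exp(-qT) = 1.00000000
P = K * exp(-rT) * N(-d2) - S_0 * exp(-qT) * N(-d1)
N(-d1) = 0.26759422; N(-d2) = 0.36125534
P = 86.2700 * 0.98930757 * 0.36125534 - 97.1200 * 1.00000000 * 0.26759422 = 4.8435


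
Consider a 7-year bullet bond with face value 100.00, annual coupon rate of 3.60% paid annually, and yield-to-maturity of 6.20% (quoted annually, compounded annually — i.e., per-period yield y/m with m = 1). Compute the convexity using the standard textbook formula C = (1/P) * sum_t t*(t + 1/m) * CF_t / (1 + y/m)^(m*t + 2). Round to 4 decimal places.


Coupon per period c = face * coupon_rate / m = 3.600000
Periods per year m = 1; per-period yield y/m = 0.062000
Number of cashflows N = 7
Cashflows (t years, CF_t, discount factor 1/(1+y/m)^(m*t), PV):
  t = 1.0000: CF_t = 3.600000, DF = 0.941620, PV = 3.389831
  t = 2.0000: CF_t = 3.600000, DF = 0.886647, PV = 3.191931
  t = 3.0000: CF_t = 3.600000, DF = 0.834885, PV = 3.005585
  t = 4.0000: CF_t = 3.600000, DF = 0.786144, PV = 2.830117
  t = 5.0000: CF_t = 3.600000, DF = 0.740248, PV = 2.664894
  t = 6.0000: CF_t = 3.600000, DF = 0.697032, PV = 2.509316
  t = 7.0000: CF_t = 103.600000, DF = 0.656339, PV = 67.996747
Price P = sum_t PV_t = 85.588421
Convexity numerator sum_t t*(t + 1/m) * CF_t / (1+y/m)^(m*t + 2):
  t = 1.0000: term = 6.011169
  t = 2.0000: term = 16.980704
  t = 3.0000: term = 31.978726
  t = 4.0000: term = 50.186325
  t = 5.0000: term = 70.884640
  t = 6.0000: term = 93.444912
  t = 7.0000: term = 3376.191963
Convexity = (1/P) * sum = 3645.678439 / 85.588421 = 42.595463

Answer: Convexity = 42.5955


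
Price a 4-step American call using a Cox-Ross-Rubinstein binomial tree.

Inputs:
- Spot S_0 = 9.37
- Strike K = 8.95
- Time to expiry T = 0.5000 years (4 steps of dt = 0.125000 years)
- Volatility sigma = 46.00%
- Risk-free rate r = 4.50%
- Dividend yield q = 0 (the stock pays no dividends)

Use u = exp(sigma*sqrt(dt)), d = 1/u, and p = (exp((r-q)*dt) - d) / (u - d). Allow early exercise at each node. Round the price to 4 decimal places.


Answer: Price = V(0,0) = 1.4998

Derivation:
dt = T/N = 0.125000
u = exp(sigma*sqrt(dt)) = 1.176607; d = 1/u = 0.849902
p = (exp((r-q)*dt) - d) / (u - d) = 0.476697
Discount per step: exp(-r*dt) = 0.994391
Stock lattice S(k, i) with i counting down-moves:
  k=0: S(0,0) = 9.3700
  k=1: S(1,0) = 11.0248; S(1,1) = 7.9636
  k=2: S(2,0) = 12.9719; S(2,1) = 9.3700; S(2,2) = 6.7683
  k=3: S(3,0) = 15.2628; S(3,1) = 11.0248; S(3,2) = 7.9636; S(3,3) = 5.7524
  k=4: S(4,0) = 17.9583; S(4,1) = 12.9719; S(4,2) = 9.3700; S(4,3) = 6.7683; S(4,4) = 4.8889
Terminal payoffs V(N, i) = max(S_T - K, 0):
  V(4,0) = 9.008281; V(4,1) = 4.021858; V(4,2) = 0.420000; V(4,3) = 0.000000; V(4,4) = 0.000000
Backward induction: V(k, i) = exp(-r*dt) * [p * V(k+1, i) + (1-p) * V(k+1, i+1)]; then take max(V_cont, immediate exercise) for American.
  V(3,0) = exp(-r*dt) * [p*9.008281 + (1-p)*4.021858] = 6.362976; exercise = 6.312774; V(3,0) = max -> 6.362976
  V(3,1) = exp(-r*dt) * [p*4.021858 + (1-p)*0.420000] = 2.125007; exercise = 2.074804; V(3,1) = max -> 2.125007
  V(3,2) = exp(-r*dt) * [p*0.420000 + (1-p)*0.000000] = 0.199090; exercise = 0.000000; V(3,2) = max -> 0.199090
  V(3,3) = exp(-r*dt) * [p*0.000000 + (1-p)*0.000000] = 0.000000; exercise = 0.000000; V(3,3) = max -> 0.000000
  V(2,0) = exp(-r*dt) * [p*6.362976 + (1-p)*2.125007] = 4.121981; exercise = 4.021858; V(2,0) = max -> 4.121981
  V(2,1) = exp(-r*dt) * [p*2.125007 + (1-p)*0.199090] = 1.110901; exercise = 0.420000; V(2,1) = max -> 1.110901
  V(2,2) = exp(-r*dt) * [p*0.199090 + (1-p)*0.000000] = 0.094373; exercise = 0.000000; V(2,2) = max -> 0.094373
  V(1,0) = exp(-r*dt) * [p*4.121981 + (1-p)*1.110901] = 2.531990; exercise = 2.074804; V(1,0) = max -> 2.531990
  V(1,1) = exp(-r*dt) * [p*1.110901 + (1-p)*0.094373] = 0.575701; exercise = 0.000000; V(1,1) = max -> 0.575701
  V(0,0) = exp(-r*dt) * [p*2.531990 + (1-p)*0.575701] = 1.499797; exercise = 0.420000; V(0,0) = max -> 1.499797
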